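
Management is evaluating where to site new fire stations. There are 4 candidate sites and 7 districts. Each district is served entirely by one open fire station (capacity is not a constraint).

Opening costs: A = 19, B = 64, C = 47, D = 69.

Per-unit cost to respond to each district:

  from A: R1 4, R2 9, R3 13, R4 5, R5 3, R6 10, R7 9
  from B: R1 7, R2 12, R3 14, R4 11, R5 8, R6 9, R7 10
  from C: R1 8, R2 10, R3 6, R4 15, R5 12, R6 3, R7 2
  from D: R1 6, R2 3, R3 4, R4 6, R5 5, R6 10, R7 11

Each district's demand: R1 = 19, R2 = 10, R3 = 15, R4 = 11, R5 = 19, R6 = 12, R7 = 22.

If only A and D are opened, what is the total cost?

Total cost: 684

Each district is assigned to its cheapest site among the open ones.
{A, D}: R1→A 4·19=76, R2→D 3·10=30, R3→D 4·15=60, R4→A 5·11=55, R5→A 3·19=57, R6→A 10·12=120, R7→A 9·22=198. Service 596; fixed 88; total 684.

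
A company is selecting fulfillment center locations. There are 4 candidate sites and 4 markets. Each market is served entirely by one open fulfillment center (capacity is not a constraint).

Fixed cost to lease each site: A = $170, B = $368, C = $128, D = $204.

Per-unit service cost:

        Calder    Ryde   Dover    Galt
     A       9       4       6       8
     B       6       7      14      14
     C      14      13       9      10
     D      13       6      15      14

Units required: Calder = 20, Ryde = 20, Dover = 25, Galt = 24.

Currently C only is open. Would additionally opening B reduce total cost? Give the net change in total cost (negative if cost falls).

Current service cost with {C}: 1005.
Adding B: each market re-picks its cheapest; new service cost 725, saving 280.
Extra fixed cost: 368. Net change = 368 − 280 = 88.
(Totals: 1133 → 1221.)

No — net change +88 (cost rises by 88).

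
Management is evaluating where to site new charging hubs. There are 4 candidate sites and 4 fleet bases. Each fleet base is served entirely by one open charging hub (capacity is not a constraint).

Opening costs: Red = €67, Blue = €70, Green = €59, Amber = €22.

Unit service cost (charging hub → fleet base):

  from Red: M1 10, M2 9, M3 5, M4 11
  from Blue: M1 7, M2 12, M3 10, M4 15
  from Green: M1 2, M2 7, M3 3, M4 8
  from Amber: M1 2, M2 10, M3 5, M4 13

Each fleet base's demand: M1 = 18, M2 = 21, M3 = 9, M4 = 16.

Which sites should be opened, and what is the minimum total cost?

For any fixed open set, each fleet base goes to its cheapest open site; total = fixed + service.
{Green}: M1→Green 2·18=36, M2→Green 7·21=147, M3→Green 3·9=27, M4→Green 8·16=128. Service 338; fixed 59; total 397.
{Green, Amber}: service 338 + fixed 81 = 419
{Red, Green}: M1→Green 2·18=36, M2→Green 7·21=147, M3→Green 3·9=27, M4→Green 8·16=128. Service 338; fixed 126; total 464.
{Red, Blue, Green, Amber}: M1→Green 2·18=36, M2→Green 7·21=147, M3→Green 3·9=27, M4→Green 8·16=128. Service 338; fixed 218; total 556.
No other subset beats 397.

Open Green only; minimum total cost 397.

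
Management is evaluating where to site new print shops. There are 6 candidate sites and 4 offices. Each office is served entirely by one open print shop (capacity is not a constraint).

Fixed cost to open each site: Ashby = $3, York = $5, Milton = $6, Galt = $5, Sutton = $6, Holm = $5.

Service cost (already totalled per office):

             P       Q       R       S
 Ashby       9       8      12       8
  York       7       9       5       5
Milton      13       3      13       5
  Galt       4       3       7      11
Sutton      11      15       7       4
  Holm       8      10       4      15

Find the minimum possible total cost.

Minimum total cost: 27

For any fixed open set, each office goes to its cheapest open site; total = fixed + service.
{York, Galt}: P→Galt 4, Q→Galt 3, R→York 5, S→York 5. Service 17; fixed 10; total 27.
{Galt, Sutton}: service 18 + fixed 11 = 29
{Ashby, York, Galt}: service 17 + fixed 13 = 30
{Ashby, York, Milton, Galt, Sutton, Holm}: P→Galt 4, Q→Milton 3, R→Holm 4, S→Sutton 4. Service 15; fixed 30; total 45.
No other subset beats 27.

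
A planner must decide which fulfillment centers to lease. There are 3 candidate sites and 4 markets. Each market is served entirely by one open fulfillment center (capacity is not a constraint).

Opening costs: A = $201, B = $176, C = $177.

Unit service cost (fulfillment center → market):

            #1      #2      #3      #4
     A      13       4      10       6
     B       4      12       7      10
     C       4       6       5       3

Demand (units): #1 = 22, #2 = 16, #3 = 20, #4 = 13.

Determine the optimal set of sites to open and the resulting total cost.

Open C only; minimum total cost 500.

For any fixed open set, each market goes to its cheapest open site; total = fixed + service.
{C}: #1→C 4·22=88, #2→C 6·16=96, #3→C 5·20=100, #4→C 3·13=39. Service 323; fixed 177; total 500.
{A, C}: #1→C 4·22=88, #2→A 4·16=64, #3→C 5·20=100, #4→C 3·13=39. Service 291; fixed 378; total 669.
{B, C}: service 323 + fixed 353 = 676
{A, B, C}: service 291 + fixed 554 = 845
No other subset beats 500.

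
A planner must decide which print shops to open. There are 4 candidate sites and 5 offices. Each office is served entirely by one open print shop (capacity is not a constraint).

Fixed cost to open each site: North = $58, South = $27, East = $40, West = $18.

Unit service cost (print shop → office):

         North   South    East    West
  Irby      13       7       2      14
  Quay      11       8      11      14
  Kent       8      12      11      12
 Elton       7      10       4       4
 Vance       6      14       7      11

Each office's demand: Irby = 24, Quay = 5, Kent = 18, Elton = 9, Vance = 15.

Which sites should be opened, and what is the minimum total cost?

For any fixed open set, each office goes to its cheapest open site; total = fixed + service.
{North, East}: Irby→East 2·24=48, Quay→North 11·5=55, Kent→North 8·18=144, Elton→East 4·9=36, Vance→North 6·15=90. Service 373; fixed 98; total 471.
{East}: service 442 + fixed 40 = 482
{North, South, East}: service 358 + fixed 125 = 483
{North, South, East, West}: service 358 + fixed 143 = 501
No other subset beats 471.

Open North and East; minimum total cost 471.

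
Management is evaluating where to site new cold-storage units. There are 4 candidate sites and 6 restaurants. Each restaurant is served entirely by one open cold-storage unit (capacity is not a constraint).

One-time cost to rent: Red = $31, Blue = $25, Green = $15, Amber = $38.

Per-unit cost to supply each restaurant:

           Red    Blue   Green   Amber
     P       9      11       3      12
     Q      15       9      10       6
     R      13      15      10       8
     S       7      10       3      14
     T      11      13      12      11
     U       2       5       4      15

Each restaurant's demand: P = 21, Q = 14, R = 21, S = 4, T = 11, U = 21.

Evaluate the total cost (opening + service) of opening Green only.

Each restaurant is assigned to its cheapest site among the open ones.
{Green}: P→Green 3·21=63, Q→Green 10·14=140, R→Green 10·21=210, S→Green 3·4=12, T→Green 12·11=132, U→Green 4·21=84. Service 641; fixed 15; total 656.

Total cost: 656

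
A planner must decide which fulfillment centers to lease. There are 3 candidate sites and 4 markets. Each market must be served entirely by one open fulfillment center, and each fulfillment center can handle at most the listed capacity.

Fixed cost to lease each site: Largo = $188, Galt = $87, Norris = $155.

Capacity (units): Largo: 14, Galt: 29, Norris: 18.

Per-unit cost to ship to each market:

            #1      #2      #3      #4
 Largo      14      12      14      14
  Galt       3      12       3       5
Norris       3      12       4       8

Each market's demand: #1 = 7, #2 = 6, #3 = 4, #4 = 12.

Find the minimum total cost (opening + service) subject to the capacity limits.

Minimum total cost: 252

Open {Galt}: #1→Galt 3·7=21, #2→Galt 12·6=72, #3→Galt 3·4=12, #4→Galt 5·12=60.
Loads: Galt carries 29/29. Service 165; fixed 87; total 252.
Next best feasible plan costs 407.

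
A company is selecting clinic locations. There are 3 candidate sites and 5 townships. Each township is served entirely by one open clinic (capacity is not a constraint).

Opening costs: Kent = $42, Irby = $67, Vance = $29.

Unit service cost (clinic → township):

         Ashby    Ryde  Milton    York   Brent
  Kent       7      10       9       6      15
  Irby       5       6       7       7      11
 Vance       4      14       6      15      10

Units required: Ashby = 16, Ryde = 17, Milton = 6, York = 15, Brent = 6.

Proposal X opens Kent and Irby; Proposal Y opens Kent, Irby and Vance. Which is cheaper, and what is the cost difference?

Proposal X: {Kent, Irby}: Ashby→Irby 5·16=80, Ryde→Irby 6·17=102, Milton→Irby 7·6=42, York→Kent 6·15=90, Brent→Irby 11·6=66. Service 380; fixed 109; total 489.
Proposal Y: {Kent, Irby, Vance}: Ashby→Vance 4·16=64, Ryde→Irby 6·17=102, Milton→Vance 6·6=36, York→Kent 6·15=90, Brent→Vance 10·6=60. Service 352; fixed 138; total 490.
Difference: |489 − 490| = 1.

Proposal X is cheaper by 1.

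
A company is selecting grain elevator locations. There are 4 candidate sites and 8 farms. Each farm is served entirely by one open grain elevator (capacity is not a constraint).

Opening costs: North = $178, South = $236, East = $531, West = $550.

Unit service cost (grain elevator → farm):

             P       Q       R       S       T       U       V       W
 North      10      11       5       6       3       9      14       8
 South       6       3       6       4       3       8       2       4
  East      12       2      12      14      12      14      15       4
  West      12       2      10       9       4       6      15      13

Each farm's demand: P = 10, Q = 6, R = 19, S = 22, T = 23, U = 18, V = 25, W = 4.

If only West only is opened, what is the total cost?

Total cost: 1697

Each farm is assigned to its cheapest site among the open ones.
{West}: P→West 12·10=120, Q→West 2·6=12, R→West 10·19=190, S→West 9·22=198, T→West 4·23=92, U→West 6·18=108, V→West 15·25=375, W→West 13·4=52. Service 1147; fixed 550; total 1697.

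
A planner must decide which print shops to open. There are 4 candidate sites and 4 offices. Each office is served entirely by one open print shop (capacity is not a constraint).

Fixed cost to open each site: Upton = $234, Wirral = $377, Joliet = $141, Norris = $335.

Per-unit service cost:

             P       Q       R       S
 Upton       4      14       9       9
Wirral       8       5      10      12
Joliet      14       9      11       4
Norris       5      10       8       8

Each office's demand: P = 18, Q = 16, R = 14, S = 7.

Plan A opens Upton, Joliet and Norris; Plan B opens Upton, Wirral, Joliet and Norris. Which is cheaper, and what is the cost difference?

Plan A: {Upton, Joliet, Norris}: P→Upton 4·18=72, Q→Joliet 9·16=144, R→Norris 8·14=112, S→Joliet 4·7=28. Service 356; fixed 710; total 1066.
Plan B: {Upton, Wirral, Joliet, Norris}: P→Upton 4·18=72, Q→Wirral 5·16=80, R→Norris 8·14=112, S→Joliet 4·7=28. Service 292; fixed 1087; total 1379.
Difference: |1066 − 1379| = 313.

Plan A is cheaper by 313.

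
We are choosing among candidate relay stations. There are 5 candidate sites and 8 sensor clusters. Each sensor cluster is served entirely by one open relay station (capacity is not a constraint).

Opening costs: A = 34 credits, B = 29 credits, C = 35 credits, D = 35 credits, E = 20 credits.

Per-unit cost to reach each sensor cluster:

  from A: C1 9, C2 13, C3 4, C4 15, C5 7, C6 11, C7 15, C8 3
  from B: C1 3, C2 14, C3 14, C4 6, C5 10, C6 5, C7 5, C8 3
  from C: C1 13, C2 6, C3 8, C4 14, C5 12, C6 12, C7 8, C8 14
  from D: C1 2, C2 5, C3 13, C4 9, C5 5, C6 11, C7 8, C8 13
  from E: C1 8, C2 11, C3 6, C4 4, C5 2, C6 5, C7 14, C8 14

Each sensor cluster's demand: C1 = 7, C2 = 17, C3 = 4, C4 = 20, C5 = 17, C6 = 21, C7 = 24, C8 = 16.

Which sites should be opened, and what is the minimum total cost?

Open B, D and E; minimum total cost 594.

For any fixed open set, each sensor cluster goes to its cheapest open site; total = fixed + service.
{B, D, E}: C1→D 2·7=14, C2→D 5·17=85, C3→E 6·4=24, C4→E 4·20=80, C5→E 2·17=34, C6→B 5·21=105, C7→B 5·24=120, C8→B 3·16=48. Service 510; fixed 84; total 594.
{B, C, E}: service 534 + fixed 84 = 618
{A, B, D, E}: service 502 + fixed 118 = 620
{A, B, C, D, E}: service 502 + fixed 153 = 655
No other subset beats 594.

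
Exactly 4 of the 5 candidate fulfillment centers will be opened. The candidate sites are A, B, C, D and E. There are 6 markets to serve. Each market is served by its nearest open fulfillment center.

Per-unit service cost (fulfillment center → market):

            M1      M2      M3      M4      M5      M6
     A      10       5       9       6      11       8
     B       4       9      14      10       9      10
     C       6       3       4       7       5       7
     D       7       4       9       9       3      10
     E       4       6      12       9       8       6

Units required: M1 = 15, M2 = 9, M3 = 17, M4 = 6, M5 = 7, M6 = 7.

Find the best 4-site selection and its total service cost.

With exactly 4 open, each market uses its cheapest among the chosen.
{A, C, D, E}: M1→E 4·15=60, M2→C 3·9=27, M3→C 4·17=68, M4→A 6·6=36, M5→D 3·7=21, M6→E 6·7=42. Service cost 254.
{B, C, D, E}: service cost 260
{A, B, C, D}: service cost 261
Among all 5 size-4 choices, {A, C, D, E} is lowest.

Choose A, C, D and E; total service cost 254.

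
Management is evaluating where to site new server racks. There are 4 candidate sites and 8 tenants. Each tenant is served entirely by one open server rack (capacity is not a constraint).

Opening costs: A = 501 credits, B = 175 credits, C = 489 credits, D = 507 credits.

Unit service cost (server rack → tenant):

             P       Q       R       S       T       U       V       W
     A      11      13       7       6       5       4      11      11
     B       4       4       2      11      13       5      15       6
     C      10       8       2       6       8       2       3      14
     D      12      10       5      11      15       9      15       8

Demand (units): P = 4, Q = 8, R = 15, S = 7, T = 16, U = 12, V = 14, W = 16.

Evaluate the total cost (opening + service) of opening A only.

Total cost: 1254

Each tenant is assigned to its cheapest site among the open ones.
{A}: P→A 11·4=44, Q→A 13·8=104, R→A 7·15=105, S→A 6·7=42, T→A 5·16=80, U→A 4·12=48, V→A 11·14=154, W→A 11·16=176. Service 753; fixed 501; total 1254.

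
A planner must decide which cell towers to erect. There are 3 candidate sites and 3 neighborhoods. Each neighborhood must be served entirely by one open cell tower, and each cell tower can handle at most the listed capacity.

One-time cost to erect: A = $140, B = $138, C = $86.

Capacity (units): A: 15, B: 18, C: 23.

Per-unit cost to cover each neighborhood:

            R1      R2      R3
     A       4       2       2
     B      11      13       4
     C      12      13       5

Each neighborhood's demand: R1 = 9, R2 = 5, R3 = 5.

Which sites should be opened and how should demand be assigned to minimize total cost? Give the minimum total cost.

Open {C}: R1→C 12·9=108, R2→C 13·5=65, R3→C 5·5=25.
Loads: C carries 19/23. Service 198; fixed 86; total 284.
Next best feasible plan costs 297.

Minimum total cost: 284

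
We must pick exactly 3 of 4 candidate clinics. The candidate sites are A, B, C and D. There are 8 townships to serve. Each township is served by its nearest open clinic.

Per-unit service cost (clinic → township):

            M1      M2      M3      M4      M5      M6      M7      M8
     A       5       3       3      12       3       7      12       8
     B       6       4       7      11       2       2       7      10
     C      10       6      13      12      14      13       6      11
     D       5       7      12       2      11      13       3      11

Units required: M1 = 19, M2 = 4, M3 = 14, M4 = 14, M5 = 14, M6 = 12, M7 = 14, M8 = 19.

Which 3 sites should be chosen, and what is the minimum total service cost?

With exactly 3 open, each township uses its cheapest among the chosen.
{A, B, D}: M1→A 5·19=95, M2→A 3·4=12, M3→A 3·14=42, M4→D 2·14=28, M5→B 2·14=28, M6→B 2·12=24, M7→D 3·14=42, M8→A 8·19=152. Service cost 423.
{A, C, D}: service cost 497
{B, C, D}: service cost 521
Among all 4 size-3 choices, {A, B, D} is lowest.

Choose A, B and D; total service cost 423.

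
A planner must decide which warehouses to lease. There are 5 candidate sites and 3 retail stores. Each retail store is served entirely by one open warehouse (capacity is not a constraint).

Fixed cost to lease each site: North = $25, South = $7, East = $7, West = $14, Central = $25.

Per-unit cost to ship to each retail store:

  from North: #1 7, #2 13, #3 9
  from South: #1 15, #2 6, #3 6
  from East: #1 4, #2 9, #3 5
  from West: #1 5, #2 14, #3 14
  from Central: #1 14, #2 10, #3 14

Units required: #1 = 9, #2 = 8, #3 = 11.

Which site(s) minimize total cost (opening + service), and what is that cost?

For any fixed open set, each retail store goes to its cheapest open site; total = fixed + service.
{South, East}: #1→East 4·9=36, #2→South 6·8=48, #3→East 5·11=55. Service 139; fixed 14; total 153.
{South, East, West}: #1→East 4·9=36, #2→South 6·8=48, #3→East 5·11=55. Service 139; fixed 28; total 167.
{East}: #1→East 4·9=36, #2→East 9·8=72, #3→East 5·11=55. Service 163; fixed 7; total 170.
{North, South, East, West, Central}: service 139 + fixed 78 = 217
No other subset beats 153.

Open South and East; minimum total cost 153.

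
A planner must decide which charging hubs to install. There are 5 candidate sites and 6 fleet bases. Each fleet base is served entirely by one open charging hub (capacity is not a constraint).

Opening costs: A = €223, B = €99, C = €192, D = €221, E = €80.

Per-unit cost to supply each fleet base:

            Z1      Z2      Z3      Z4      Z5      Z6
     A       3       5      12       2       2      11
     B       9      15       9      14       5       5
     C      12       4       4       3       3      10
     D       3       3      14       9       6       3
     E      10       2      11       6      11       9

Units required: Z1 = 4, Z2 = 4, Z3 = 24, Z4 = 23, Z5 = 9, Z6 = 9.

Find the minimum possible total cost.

For any fixed open set, each fleet base goes to its cheapest open site; total = fixed + service.
{C}: Z1→C 12·4=48, Z2→C 4·4=16, Z3→C 4·24=96, Z4→C 3·23=69, Z5→C 3·9=27, Z6→C 10·9=90. Service 346; fixed 192; total 538.
{B, C}: Z1→B 9·4=36, Z2→C 4·4=16, Z3→C 4·24=96, Z4→C 3·23=69, Z5→C 3·9=27, Z6→B 5·9=45. Service 289; fixed 291; total 580.
{C, E}: Z1→E 10·4=40, Z2→E 2·4=8, Z3→C 4·24=96, Z4→C 3·23=69, Z5→C 3·9=27, Z6→E 9·9=81. Service 321; fixed 272; total 593.
{A, B, C, D, E}: Z1→A 3·4=12, Z2→E 2·4=8, Z3→C 4·24=96, Z4→A 2·23=46, Z5→A 2·9=18, Z6→D 3·9=27. Service 207; fixed 815; total 1022.
No other subset beats 538.

Minimum total cost: 538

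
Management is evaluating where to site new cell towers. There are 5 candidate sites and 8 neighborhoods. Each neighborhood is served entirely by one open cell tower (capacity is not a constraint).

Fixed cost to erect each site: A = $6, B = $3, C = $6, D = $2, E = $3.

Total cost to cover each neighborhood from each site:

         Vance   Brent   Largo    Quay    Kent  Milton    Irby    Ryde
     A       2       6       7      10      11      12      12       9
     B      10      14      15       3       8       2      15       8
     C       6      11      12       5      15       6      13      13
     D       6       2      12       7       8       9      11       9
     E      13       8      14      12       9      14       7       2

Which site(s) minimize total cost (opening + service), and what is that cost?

For any fixed open set, each neighborhood goes to its cheapest open site; total = fixed + service.
{A, B, D, E}: Vance→A 2, Brent→D 2, Largo→A 7, Quay→B 3, Kent→B 8, Milton→B 2, Irby→E 7, Ryde→E 2. Service 33; fixed 14; total 47.
{A, B, E}: Vance→A 2, Brent→A 6, Largo→A 7, Quay→B 3, Kent→B 8, Milton→B 2, Irby→E 7, Ryde→E 2. Service 37; fixed 12; total 49.
{B, D, E}: Vance→D 6, Brent→D 2, Largo→D 12, Quay→B 3, Kent→B 8, Milton→B 2, Irby→E 7, Ryde→E 2. Service 42; fixed 8; total 50.
{A, B, C, D, E}: service 33 + fixed 20 = 53
No other subset beats 47.

Open A, B, D and E; minimum total cost 47.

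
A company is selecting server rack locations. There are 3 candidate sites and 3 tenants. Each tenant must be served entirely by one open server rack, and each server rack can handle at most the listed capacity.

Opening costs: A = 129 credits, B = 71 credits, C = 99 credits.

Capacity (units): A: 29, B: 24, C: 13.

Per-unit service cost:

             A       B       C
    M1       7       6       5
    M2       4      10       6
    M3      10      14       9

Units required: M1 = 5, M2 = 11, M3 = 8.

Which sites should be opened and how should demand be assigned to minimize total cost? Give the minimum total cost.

Minimum total cost: 288

Open {A}: M1→A 7·5=35, M2→A 4·11=44, M3→A 10·8=80.
Loads: A carries 24/29. Service 159; fixed 129; total 288.
Next best feasible plan costs 323.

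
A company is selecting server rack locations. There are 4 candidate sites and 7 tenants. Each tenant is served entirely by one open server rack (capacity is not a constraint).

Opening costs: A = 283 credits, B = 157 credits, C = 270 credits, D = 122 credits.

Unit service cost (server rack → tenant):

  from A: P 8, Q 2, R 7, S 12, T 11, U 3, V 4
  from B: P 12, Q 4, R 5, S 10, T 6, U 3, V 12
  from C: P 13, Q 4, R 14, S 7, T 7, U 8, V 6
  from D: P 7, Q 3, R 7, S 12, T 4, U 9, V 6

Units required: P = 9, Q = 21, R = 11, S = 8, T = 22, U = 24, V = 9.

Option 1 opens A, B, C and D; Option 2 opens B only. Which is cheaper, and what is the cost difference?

Option 2 is cheaper by 448.

Option 1: {A, B, C, D}: P→D 7·9=63, Q→A 2·21=42, R→B 5·11=55, S→C 7·8=56, T→D 4·22=88, U→A 3·24=72, V→A 4·9=36. Service 412; fixed 832; total 1244.
Option 2: {B}: P→B 12·9=108, Q→B 4·21=84, R→B 5·11=55, S→B 10·8=80, T→B 6·22=132, U→B 3·24=72, V→B 12·9=108. Service 639; fixed 157; total 796.
Difference: |1244 − 796| = 448.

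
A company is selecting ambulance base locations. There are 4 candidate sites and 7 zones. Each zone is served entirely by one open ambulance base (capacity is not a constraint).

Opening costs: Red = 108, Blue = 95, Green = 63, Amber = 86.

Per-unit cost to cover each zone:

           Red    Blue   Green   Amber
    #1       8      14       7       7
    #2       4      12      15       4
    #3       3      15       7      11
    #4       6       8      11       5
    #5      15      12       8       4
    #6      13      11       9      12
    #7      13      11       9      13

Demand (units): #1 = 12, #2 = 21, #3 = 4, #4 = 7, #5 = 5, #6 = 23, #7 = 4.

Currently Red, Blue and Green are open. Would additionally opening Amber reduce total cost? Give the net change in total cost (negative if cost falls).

No — net change +59 (cost rises by 59).

Current service cost with {Red, Blue, Green}: 505.
Adding Amber: each zone re-picks its cheapest; new service cost 478, saving 27.
Extra fixed cost: 86. Net change = 86 − 27 = 59.
(Totals: 771 → 830.)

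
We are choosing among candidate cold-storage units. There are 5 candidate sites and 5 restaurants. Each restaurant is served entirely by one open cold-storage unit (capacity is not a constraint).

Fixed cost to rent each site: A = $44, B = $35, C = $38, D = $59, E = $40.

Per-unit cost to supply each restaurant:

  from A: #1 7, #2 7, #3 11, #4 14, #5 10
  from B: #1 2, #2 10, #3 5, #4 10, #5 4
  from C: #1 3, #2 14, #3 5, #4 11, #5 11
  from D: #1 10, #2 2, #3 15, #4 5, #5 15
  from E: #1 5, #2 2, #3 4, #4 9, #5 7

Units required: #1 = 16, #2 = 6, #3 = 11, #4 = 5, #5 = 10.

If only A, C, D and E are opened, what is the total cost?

Each restaurant is assigned to its cheapest site among the open ones.
{A, C, D, E}: #1→C 3·16=48, #2→D 2·6=12, #3→E 4·11=44, #4→D 5·5=25, #5→E 7·10=70. Service 199; fixed 181; total 380.

Total cost: 380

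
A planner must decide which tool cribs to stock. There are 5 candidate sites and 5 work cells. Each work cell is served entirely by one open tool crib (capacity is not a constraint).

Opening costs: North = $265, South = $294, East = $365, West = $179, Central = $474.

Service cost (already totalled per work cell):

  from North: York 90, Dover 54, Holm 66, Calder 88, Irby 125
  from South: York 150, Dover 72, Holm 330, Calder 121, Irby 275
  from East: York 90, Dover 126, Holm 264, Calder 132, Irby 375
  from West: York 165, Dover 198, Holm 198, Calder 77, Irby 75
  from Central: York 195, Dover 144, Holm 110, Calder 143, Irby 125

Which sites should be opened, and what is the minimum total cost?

For any fixed open set, each work cell goes to its cheapest open site; total = fixed + service.
{North}: York→North 90, Dover→North 54, Holm→North 66, Calder→North 88, Irby→North 125. Service 423; fixed 265; total 688.
{North, West}: service 362 + fixed 444 = 806
{West}: York→West 165, Dover→West 198, Holm→West 198, Calder→West 77, Irby→West 75. Service 713; fixed 179; total 892.
{North, South, East, West, Central}: service 362 + fixed 1577 = 1939
No other subset beats 688.

Open North only; minimum total cost 688.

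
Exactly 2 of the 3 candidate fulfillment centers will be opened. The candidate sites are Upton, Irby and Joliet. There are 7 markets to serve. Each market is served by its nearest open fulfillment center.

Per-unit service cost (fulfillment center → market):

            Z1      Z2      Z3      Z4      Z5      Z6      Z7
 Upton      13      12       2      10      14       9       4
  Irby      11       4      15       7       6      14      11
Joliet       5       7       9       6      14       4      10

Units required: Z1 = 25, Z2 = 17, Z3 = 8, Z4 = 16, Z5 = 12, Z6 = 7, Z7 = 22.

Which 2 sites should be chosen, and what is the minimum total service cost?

With exactly 2 open, each market uses its cheapest among the chosen.
{Upton, Joliet}: Z1→Joliet 5·25=125, Z2→Joliet 7·17=119, Z3→Upton 2·8=16, Z4→Joliet 6·16=96, Z5→Upton 14·12=168, Z6→Joliet 4·7=28, Z7→Upton 4·22=88. Service cost 640.
{Irby, Joliet}: service cost 681
{Upton, Irby}: service cost 694
Among all 3 size-2 choices, {Upton, Joliet} is lowest.

Choose Upton and Joliet; total service cost 640.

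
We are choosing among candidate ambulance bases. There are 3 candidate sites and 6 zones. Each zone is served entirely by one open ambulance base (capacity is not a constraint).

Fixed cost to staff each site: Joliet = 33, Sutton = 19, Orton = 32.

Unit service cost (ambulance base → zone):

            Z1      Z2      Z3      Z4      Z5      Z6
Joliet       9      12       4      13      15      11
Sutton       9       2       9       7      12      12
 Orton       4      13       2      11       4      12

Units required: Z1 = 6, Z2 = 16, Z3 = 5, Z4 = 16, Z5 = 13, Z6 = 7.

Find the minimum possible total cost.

Minimum total cost: 365

For any fixed open set, each zone goes to its cheapest open site; total = fixed + service.
{Sutton, Orton}: Z1→Orton 4·6=24, Z2→Sutton 2·16=32, Z3→Orton 2·5=10, Z4→Sutton 7·16=112, Z5→Orton 4·13=52, Z6→Sutton 12·7=84. Service 314; fixed 51; total 365.
{Joliet, Sutton, Orton}: Z1→Orton 4·6=24, Z2→Sutton 2·16=32, Z3→Orton 2·5=10, Z4→Sutton 7·16=112, Z5→Orton 4·13=52, Z6→Joliet 11·7=77. Service 307; fixed 84; total 391.
{Sutton}: service 483 + fixed 19 = 502
(All 7 nonempty subsets were checked; Sutton and Orton is lowest.)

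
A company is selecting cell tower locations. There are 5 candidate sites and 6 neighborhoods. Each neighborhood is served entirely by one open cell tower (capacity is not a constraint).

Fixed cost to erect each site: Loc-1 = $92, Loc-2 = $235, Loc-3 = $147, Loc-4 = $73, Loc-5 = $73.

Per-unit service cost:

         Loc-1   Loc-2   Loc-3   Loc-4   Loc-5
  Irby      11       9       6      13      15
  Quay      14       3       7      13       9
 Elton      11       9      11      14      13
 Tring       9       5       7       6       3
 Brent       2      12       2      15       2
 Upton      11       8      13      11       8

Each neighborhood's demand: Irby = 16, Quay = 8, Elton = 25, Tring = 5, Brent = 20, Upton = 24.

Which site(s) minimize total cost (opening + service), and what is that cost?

Open Loc-3 and Loc-5; minimum total cost 894.

For any fixed open set, each neighborhood goes to its cheapest open site; total = fixed + service.
{Loc-3, Loc-5}: Irby→Loc-3 6·16=96, Quay→Loc-3 7·8=56, Elton→Loc-3 11·25=275, Tring→Loc-5 3·5=15, Brent→Loc-3 2·20=40, Upton→Loc-5 8·24=192. Service 674; fixed 220; total 894.
{Loc-1, Loc-5}: Irby→Loc-1 11·16=176, Quay→Loc-5 9·8=72, Elton→Loc-1 11·25=275, Tring→Loc-5 3·5=15, Brent→Loc-1 2·20=40, Upton→Loc-5 8·24=192. Service 770; fixed 165; total 935.
{Loc-2, Loc-5}: service 640 + fixed 308 = 948
{Loc-1, Loc-2, Loc-3, Loc-4, Loc-5}: Irby→Loc-3 6·16=96, Quay→Loc-2 3·8=24, Elton→Loc-2 9·25=225, Tring→Loc-5 3·5=15, Brent→Loc-1 2·20=40, Upton→Loc-2 8·24=192. Service 592; fixed 620; total 1212.
No other subset beats 894.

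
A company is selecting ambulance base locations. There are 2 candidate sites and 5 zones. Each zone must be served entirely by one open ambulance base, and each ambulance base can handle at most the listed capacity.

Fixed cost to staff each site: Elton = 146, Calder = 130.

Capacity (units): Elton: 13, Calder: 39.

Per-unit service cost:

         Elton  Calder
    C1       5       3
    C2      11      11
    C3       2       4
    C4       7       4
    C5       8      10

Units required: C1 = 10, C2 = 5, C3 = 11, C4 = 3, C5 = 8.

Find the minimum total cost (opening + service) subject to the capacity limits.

Minimum total cost: 351

Open {Calder}: C1→Calder 3·10=30, C2→Calder 11·5=55, C3→Calder 4·11=44, C4→Calder 4·3=12, C5→Calder 10·8=80.
Loads: Calder carries 37/39. Service 221; fixed 130; total 351.
Next best feasible plan costs 475.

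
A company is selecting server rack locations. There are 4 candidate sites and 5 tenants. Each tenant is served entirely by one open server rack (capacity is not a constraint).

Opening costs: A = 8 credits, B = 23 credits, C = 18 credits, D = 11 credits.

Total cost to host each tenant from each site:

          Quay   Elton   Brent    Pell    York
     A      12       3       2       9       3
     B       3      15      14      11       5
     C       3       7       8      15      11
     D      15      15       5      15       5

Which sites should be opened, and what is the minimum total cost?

Open A only; minimum total cost 37.

For any fixed open set, each tenant goes to its cheapest open site; total = fixed + service.
{A}: Quay→A 12, Elton→A 3, Brent→A 2, Pell→A 9, York→A 3. Service 29; fixed 8; total 37.
{A, C}: Quay→C 3, Elton→A 3, Brent→A 2, Pell→A 9, York→A 3. Service 20; fixed 26; total 46.
{A, D}: service 29 + fixed 19 = 48
{A, B, C, D}: service 20 + fixed 60 = 80
No other subset beats 37.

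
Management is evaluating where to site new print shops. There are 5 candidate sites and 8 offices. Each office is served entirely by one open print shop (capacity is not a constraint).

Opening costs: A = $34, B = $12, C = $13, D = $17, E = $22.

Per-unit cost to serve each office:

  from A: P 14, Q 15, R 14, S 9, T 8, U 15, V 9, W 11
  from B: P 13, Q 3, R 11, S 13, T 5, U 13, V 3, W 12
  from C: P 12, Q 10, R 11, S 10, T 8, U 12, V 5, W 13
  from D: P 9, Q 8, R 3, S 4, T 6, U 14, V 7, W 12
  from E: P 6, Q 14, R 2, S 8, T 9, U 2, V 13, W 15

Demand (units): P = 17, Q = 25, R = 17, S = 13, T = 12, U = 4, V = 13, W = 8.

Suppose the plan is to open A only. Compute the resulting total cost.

Each office is assigned to its cheapest site among the open ones.
{A}: P→A 14·17=238, Q→A 15·25=375, R→A 14·17=238, S→A 9·13=117, T→A 8·12=96, U→A 15·4=60, V→A 9·13=117, W→A 11·8=88. Service 1329; fixed 34; total 1363.

Total cost: 1363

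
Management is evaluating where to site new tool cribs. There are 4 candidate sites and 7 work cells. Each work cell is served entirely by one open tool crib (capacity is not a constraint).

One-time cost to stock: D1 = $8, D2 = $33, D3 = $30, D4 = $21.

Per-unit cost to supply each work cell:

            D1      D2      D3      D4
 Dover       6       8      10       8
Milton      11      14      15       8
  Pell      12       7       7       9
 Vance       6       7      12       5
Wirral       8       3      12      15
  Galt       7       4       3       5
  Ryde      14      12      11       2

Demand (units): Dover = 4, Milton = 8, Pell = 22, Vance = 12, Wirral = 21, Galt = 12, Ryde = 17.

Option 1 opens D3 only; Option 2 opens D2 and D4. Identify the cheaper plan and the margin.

Option 1: {D3}: Dover→D3 10·4=40, Milton→D3 15·8=120, Pell→D3 7·22=154, Vance→D3 12·12=144, Wirral→D3 12·21=252, Galt→D3 3·12=36, Ryde→D3 11·17=187. Service 933; fixed 30; total 963.
Option 2: {D2, D4}: Dover→D2 8·4=32, Milton→D4 8·8=64, Pell→D2 7·22=154, Vance→D4 5·12=60, Wirral→D2 3·21=63, Galt→D2 4·12=48, Ryde→D4 2·17=34. Service 455; fixed 54; total 509.
Difference: |963 − 509| = 454.

Option 2 is cheaper by 454.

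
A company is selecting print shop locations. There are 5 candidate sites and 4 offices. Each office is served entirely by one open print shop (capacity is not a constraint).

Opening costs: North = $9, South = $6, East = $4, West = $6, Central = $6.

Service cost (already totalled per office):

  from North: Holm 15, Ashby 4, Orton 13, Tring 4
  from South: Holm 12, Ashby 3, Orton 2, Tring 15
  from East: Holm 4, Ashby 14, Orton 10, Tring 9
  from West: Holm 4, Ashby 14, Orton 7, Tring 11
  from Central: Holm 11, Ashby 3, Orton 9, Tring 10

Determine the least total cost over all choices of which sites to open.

For any fixed open set, each office goes to its cheapest open site; total = fixed + service.
{South, East}: Holm→East 4, Ashby→South 3, Orton→South 2, Tring→East 9. Service 18; fixed 10; total 28.
{North, South, East}: service 13 + fixed 19 = 32
{South, West}: Holm→West 4, Ashby→South 3, Orton→South 2, Tring→West 11. Service 20; fixed 12; total 32.
{North, South, East, West, Central}: service 13 + fixed 31 = 44
No other subset beats 28.

Minimum total cost: 28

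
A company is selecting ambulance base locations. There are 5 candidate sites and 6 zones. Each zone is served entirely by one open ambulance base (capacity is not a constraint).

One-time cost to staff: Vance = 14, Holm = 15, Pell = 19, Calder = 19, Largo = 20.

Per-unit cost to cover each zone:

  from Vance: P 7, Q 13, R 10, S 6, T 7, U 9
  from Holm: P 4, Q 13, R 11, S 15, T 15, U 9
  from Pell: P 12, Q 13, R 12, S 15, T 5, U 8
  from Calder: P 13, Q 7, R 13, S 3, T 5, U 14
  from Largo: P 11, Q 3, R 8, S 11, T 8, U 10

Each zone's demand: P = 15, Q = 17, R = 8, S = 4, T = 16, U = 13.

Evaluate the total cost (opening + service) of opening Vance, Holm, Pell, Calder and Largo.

Each zone is assigned to its cheapest site among the open ones.
{Vance, Holm, Pell, Calder, Largo}: P→Holm 4·15=60, Q→Largo 3·17=51, R→Largo 8·8=64, S→Calder 3·4=12, T→Pell 5·16=80, U→Pell 8·13=104. Service 371; fixed 87; total 458.

Total cost: 458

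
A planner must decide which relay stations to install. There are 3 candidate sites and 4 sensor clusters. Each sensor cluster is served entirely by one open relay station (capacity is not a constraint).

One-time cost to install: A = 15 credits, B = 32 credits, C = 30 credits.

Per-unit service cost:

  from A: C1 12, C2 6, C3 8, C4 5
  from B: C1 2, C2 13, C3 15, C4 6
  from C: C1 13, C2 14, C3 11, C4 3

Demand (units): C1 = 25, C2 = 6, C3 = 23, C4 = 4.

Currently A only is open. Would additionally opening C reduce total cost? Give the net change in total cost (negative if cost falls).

Current service cost with {A}: 540.
Adding C: each sensor cluster re-picks its cheapest; new service cost 532, saving 8.
Extra fixed cost: 30. Net change = 30 − 8 = 22.
(Totals: 555 → 577.)

No — net change +22 (cost rises by 22).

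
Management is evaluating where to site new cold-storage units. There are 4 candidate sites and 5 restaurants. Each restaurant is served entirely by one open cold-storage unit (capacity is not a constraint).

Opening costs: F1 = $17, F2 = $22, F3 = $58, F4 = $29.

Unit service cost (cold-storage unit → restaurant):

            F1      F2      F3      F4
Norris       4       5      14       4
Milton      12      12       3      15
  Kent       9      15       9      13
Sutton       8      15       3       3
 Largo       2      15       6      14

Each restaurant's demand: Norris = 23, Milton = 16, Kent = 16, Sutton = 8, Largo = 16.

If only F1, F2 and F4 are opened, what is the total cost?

Total cost: 552

Each restaurant is assigned to its cheapest site among the open ones.
{F1, F2, F4}: Norris→F1 4·23=92, Milton→F1 12·16=192, Kent→F1 9·16=144, Sutton→F4 3·8=24, Largo→F1 2·16=32. Service 484; fixed 68; total 552.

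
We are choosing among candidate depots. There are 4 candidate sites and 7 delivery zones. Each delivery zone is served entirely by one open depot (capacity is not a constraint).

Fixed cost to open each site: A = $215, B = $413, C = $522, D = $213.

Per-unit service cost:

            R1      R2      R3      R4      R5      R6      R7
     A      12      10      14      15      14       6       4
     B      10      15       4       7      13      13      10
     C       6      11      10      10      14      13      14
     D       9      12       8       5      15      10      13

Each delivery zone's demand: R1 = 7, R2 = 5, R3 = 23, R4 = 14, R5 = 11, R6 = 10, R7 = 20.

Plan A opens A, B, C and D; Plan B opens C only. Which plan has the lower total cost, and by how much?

Plan A: {A, B, C, D}: R1→C 6·7=42, R2→A 10·5=50, R3→B 4·23=92, R4→D 5·14=70, R5→B 13·11=143, R6→A 6·10=60, R7→A 4·20=80. Service 537; fixed 1363; total 1900.
Plan B: {C}: R1→C 6·7=42, R2→C 11·5=55, R3→C 10·23=230, R4→C 10·14=140, R5→C 14·11=154, R6→C 13·10=130, R7→C 14·20=280. Service 1031; fixed 522; total 1553.
Difference: |1900 − 1553| = 347.

Plan B is cheaper by 347.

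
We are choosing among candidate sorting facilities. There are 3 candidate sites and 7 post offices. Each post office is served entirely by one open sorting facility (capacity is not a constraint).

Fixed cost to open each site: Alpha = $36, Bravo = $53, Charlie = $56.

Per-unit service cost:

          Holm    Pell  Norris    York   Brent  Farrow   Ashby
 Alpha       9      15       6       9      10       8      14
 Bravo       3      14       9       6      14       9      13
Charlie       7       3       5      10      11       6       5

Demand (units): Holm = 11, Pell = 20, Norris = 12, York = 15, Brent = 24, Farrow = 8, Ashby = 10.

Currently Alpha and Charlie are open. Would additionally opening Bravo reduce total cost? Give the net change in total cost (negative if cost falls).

Yes — net change −36 (cost falls by 36).

Current service cost with {Alpha, Charlie}: 670.
Adding Bravo: each post office re-picks its cheapest; new service cost 581, saving 89.
Extra fixed cost: 53. Net change = 53 − 89 = -36.
(Totals: 762 → 726.)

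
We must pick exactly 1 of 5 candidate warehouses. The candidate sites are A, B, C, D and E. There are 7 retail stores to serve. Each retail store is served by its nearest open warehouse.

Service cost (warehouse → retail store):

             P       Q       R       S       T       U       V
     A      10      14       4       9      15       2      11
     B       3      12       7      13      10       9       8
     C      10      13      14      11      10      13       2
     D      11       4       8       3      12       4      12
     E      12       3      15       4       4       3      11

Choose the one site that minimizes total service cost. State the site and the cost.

Choose E only; total service cost 52.

With exactly 1 open, each retail store uses its cheapest among the chosen.
{E}: P→E 12, Q→E 3, R→E 15, S→E 4, T→E 4, U→E 3, V→E 11. Service cost 52.
{D}: service cost 54
{B}: service cost 62
Among all 5 size-1 choices, {E} is lowest.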